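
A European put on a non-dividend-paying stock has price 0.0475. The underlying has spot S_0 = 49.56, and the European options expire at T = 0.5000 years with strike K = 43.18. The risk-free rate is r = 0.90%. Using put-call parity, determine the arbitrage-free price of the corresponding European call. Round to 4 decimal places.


Answer: Call price = 6.6214

Derivation:
Put-call parity: C - P = S_0 * exp(-qT) - K * exp(-rT).
S_0 * exp(-qT) = 49.5600 * 1.00000000 = 49.56000000
K * exp(-rT) = 43.1800 * 0.99551011 = 42.98612654
C = P + S*exp(-qT) - K*exp(-rT)
C = 0.0475 + 49.56000000 - 42.98612654 = 6.6214


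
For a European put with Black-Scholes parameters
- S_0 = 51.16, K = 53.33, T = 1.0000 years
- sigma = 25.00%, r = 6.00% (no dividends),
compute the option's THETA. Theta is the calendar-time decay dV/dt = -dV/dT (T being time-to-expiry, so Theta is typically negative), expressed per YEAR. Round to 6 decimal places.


d1 = 0.1988358084; d2 = -0.0511641916
phi(d1) = 0.3911334892; exp(-qT) = 1.0000000000; exp(-rT) = 0.9417645336
Theta = -S*exp(-qT)*phi(d1)*sigma/(2*sqrt(T)) + r*K*exp(-rT)*N(-d2) - q*S*exp(-qT)*N(-d1)
N(-d1) = 0.4211955921; N(-d2) = 0.5204026573; sqrt(T) = 1.0000000000
Term 1 = -51.1600 * 1.0000000000 * 0.3911334892 * 0.2500 / (2 * 1.0000000000) = -2.5012986634
Term 2 = 0.0600 * 53.3300 * 0.9417645336 * 0.5204026573 = 1.5682116313
Term 3 = 0 (no dividend yield, q = 0)
Theta = -2.5012986634 + (1.5682116313) + (0.0000000000) = -0.933087

Answer: Theta = -0.933087


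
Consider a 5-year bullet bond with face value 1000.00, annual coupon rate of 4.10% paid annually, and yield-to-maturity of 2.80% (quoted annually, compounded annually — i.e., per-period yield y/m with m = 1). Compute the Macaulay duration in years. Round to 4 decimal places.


Coupon per period c = face * coupon_rate / m = 41.000000
Periods per year m = 1; per-period yield y/m = 0.028000
Number of cashflows N = 5
Cashflows (t years, CF_t, discount factor 1/(1+y/m)^(m*t), PV):
  t = 1.0000: CF_t = 41.000000, DF = 0.972763, PV = 39.883268
  t = 2.0000: CF_t = 41.000000, DF = 0.946267, PV = 38.796954
  t = 3.0000: CF_t = 41.000000, DF = 0.920493, PV = 37.740227
  t = 4.0000: CF_t = 41.000000, DF = 0.895422, PV = 36.712283
  t = 5.0000: CF_t = 1041.000000, DF = 0.871033, PV = 906.744972
Price P = sum_t PV_t = 1059.877705
Macaulay numerator sum_t t * PV_t:
  t * PV_t at t = 1.0000: 39.883268
  t * PV_t at t = 2.0000: 77.593908
  t * PV_t at t = 3.0000: 113.220682
  t * PV_t at t = 4.0000: 146.849134
  t * PV_t at t = 5.0000: 4533.724862
Macaulay duration D = (sum_t t * PV_t) / P = 4911.271854 / 1059.877705 = 4.633810

Answer: Macaulay duration = 4.6338 years


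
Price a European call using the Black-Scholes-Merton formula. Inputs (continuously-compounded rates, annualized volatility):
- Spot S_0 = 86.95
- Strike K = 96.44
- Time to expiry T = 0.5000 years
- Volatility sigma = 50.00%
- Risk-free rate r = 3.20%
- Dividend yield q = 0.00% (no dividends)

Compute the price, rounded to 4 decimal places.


d1 = (ln(S/K) + (r - q + 0.5*sigma^2) * T) / (sigma * sqrt(T)) = -0.07095905
d2 = d1 - sigma * sqrt(T) = -0.42451244
exp(-rT) = 0.98412732; exp(-qT) = 1.00000000
C = S_0 * exp(-qT) * N(d1) - K * exp(-rT) * N(d2)
N(d1) = 0.47171517; N(d2) = 0.33559607
C = 86.9500 * 1.00000000 * 0.47171517 - 96.4400 * 0.98412732 * 0.33559607 = 9.1645

Answer: Price = 9.1645


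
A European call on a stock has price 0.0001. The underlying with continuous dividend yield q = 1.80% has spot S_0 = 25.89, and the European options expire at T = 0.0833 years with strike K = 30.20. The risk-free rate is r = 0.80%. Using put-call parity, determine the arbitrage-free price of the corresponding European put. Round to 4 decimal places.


Put-call parity: C - P = S_0 * exp(-qT) - K * exp(-rT).
S_0 * exp(-qT) = 25.8900 * 0.99850172 = 25.85120962
K * exp(-rT) = 30.2000 * 0.99933382 = 30.17988142
P = C - S*exp(-qT) + K*exp(-rT)
P = 0.0001 - 25.85120962 + 30.17988142 = 4.3288

Answer: Put price = 4.3288


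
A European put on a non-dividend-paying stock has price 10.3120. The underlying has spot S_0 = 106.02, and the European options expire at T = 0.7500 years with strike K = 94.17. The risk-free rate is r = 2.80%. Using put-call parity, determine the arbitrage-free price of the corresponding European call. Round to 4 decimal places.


Put-call parity: C - P = S_0 * exp(-qT) - K * exp(-rT).
S_0 * exp(-qT) = 106.0200 * 1.00000000 = 106.02000000
K * exp(-rT) = 94.1700 * 0.97921896 = 92.21304989
C = P + S*exp(-qT) - K*exp(-rT)
C = 10.3120 + 106.02000000 - 92.21304989 = 24.1190

Answer: Call price = 24.1190


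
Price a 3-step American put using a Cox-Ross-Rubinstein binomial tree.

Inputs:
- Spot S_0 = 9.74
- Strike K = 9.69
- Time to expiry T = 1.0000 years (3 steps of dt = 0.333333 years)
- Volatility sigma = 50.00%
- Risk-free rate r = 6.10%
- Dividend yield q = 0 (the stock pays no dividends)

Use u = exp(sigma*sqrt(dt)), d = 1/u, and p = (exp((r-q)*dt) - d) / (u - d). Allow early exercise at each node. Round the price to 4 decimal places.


dt = T/N = 0.333333
u = exp(sigma*sqrt(dt)) = 1.334658; d = 1/u = 0.749256
p = (exp((r-q)*dt) - d) / (u - d) = 0.463418
Discount per step: exp(-r*dt) = 0.979872
Stock lattice S(k, i) with i counting down-moves:
  k=0: S(0,0) = 9.7400
  k=1: S(1,0) = 12.9996; S(1,1) = 7.2977
  k=2: S(2,0) = 17.3500; S(2,1) = 9.7400; S(2,2) = 5.4679
  k=3: S(3,0) = 23.1563; S(3,1) = 12.9996; S(3,2) = 7.2977; S(3,3) = 4.0968
Terminal payoffs V(N, i) = max(K - S_T, 0):
  V(3,0) = 0.000000; V(3,1) = 0.000000; V(3,2) = 2.392251; V(3,3) = 5.593161
Backward induction: V(k, i) = exp(-r*dt) * [p * V(k+1, i) + (1-p) * V(k+1, i+1)]; then take max(V_cont, immediate exercise) for American.
  V(2,0) = exp(-r*dt) * [p*0.000000 + (1-p)*0.000000] = 0.000000; exercise = 0.000000; V(2,0) = max -> 0.000000
  V(2,1) = exp(-r*dt) * [p*0.000000 + (1-p)*2.392251] = 1.257802; exercise = 0.000000; V(2,1) = max -> 1.257802
  V(2,2) = exp(-r*dt) * [p*2.392251 + (1-p)*5.593161] = 4.027080; exercise = 4.222121; V(2,2) = max -> 4.222121
  V(1,0) = exp(-r*dt) * [p*0.000000 + (1-p)*1.257802] = 0.661330; exercise = 0.000000; V(1,0) = max -> 0.661330
  V(1,1) = exp(-r*dt) * [p*1.257802 + (1-p)*4.222121] = 2.791070; exercise = 2.392251; V(1,1) = max -> 2.791070
  V(0,0) = exp(-r*dt) * [p*0.661330 + (1-p)*2.791070] = 1.767798; exercise = 0.000000; V(0,0) = max -> 1.767798

Answer: Price = V(0,0) = 1.7678


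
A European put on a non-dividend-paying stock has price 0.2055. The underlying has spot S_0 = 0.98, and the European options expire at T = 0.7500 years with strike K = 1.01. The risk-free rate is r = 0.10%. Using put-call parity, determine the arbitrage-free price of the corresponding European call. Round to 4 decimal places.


Answer: Call price = 0.1763

Derivation:
Put-call parity: C - P = S_0 * exp(-qT) - K * exp(-rT).
S_0 * exp(-qT) = 0.9800 * 1.00000000 = 0.98000000
K * exp(-rT) = 1.0100 * 0.99925028 = 1.00924278
C = P + S*exp(-qT) - K*exp(-rT)
C = 0.2055 + 0.98000000 - 1.00924278 = 0.1763


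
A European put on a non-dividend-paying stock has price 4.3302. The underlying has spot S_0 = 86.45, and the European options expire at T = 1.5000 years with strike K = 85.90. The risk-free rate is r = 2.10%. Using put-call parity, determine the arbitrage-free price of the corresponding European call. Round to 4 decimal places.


Put-call parity: C - P = S_0 * exp(-qT) - K * exp(-rT).
S_0 * exp(-qT) = 86.4500 * 1.00000000 = 86.45000000
K * exp(-rT) = 85.9000 * 0.96899096 = 83.23632316
C = P + S*exp(-qT) - K*exp(-rT)
C = 4.3302 + 86.45000000 - 83.23632316 = 7.5439

Answer: Call price = 7.5439


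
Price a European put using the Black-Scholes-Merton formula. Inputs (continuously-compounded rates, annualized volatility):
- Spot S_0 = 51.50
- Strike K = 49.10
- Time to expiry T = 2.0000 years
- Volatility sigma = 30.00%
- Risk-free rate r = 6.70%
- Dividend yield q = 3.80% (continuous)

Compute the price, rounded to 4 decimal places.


Answer: Price = 5.4535

Derivation:
d1 = (ln(S/K) + (r - q + 0.5*sigma^2) * T) / (sigma * sqrt(T)) = 0.46132300
d2 = d1 - sigma * sqrt(T) = 0.03705893
exp(-rT) = 0.87459006; exp(-qT) = 0.92681621
P = K * exp(-rT) * N(-d2) - S_0 * exp(-qT) * N(-d1)
N(-d1) = 0.32228344; N(-d2) = 0.48521901
P = 49.1000 * 0.87459006 * 0.48521901 - 51.5000 * 0.92681621 * 0.32228344 = 5.4535


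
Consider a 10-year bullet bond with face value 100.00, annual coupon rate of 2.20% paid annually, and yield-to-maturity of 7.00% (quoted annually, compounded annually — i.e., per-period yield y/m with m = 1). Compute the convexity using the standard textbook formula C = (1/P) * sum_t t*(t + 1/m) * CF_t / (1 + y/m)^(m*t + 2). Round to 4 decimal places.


Coupon per period c = face * coupon_rate / m = 2.200000
Periods per year m = 1; per-period yield y/m = 0.070000
Number of cashflows N = 10
Cashflows (t years, CF_t, discount factor 1/(1+y/m)^(m*t), PV):
  t = 1.0000: CF_t = 2.200000, DF = 0.934579, PV = 2.056075
  t = 2.0000: CF_t = 2.200000, DF = 0.873439, PV = 1.921565
  t = 3.0000: CF_t = 2.200000, DF = 0.816298, PV = 1.795855
  t = 4.0000: CF_t = 2.200000, DF = 0.762895, PV = 1.678369
  t = 5.0000: CF_t = 2.200000, DF = 0.712986, PV = 1.568570
  t = 6.0000: CF_t = 2.200000, DF = 0.666342, PV = 1.465953
  t = 7.0000: CF_t = 2.200000, DF = 0.622750, PV = 1.370049
  t = 8.0000: CF_t = 2.200000, DF = 0.582009, PV = 1.280420
  t = 9.0000: CF_t = 2.200000, DF = 0.543934, PV = 1.196654
  t = 10.0000: CF_t = 102.200000, DF = 0.508349, PV = 51.953298
Price P = sum_t PV_t = 66.286809
Convexity numerator sum_t t*(t + 1/m) * CF_t / (1+y/m)^(m*t + 2):
  t = 1.0000: term = 3.591711
  t = 2.0000: term = 10.070217
  t = 3.0000: term = 18.822835
  t = 4.0000: term = 29.319058
  t = 5.0000: term = 41.101483
  t = 6.0000: term = 53.777641
  t = 7.0000: term = 67.012637
  t = 8.0000: term = 80.522528
  t = 9.0000: term = 94.068374
  t = 10.0000: term = 4991.582446
Convexity = (1/P) * sum = 5389.868929 / 66.286809 = 81.311335

Answer: Convexity = 81.3113


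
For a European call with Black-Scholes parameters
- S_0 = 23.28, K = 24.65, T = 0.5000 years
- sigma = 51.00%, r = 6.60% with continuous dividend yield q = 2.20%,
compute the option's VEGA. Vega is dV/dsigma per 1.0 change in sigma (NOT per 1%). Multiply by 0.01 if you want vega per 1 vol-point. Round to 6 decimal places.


Answer: Vega = 6.473122

Derivation:
d1 = 0.0827529073; d2 = -0.2778715511
phi(d1) = 0.3975786292; exp(-qT) = 0.9890602788; exp(-rT) = 0.9675385596
Vega = S * exp(-qT) * phi(d1) * sqrt(T) = 23.2800 * 0.9890602788 * 0.3975786292 * 0.7071067812 = 6.473122


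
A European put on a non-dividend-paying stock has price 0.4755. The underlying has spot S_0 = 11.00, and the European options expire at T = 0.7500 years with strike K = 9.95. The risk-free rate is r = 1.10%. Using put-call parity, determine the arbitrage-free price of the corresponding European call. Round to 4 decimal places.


Answer: Call price = 1.6072

Derivation:
Put-call parity: C - P = S_0 * exp(-qT) - K * exp(-rT).
S_0 * exp(-qT) = 11.0000 * 1.00000000 = 11.00000000
K * exp(-rT) = 9.9500 * 0.99178394 = 9.86825018
C = P + S*exp(-qT) - K*exp(-rT)
C = 0.4755 + 11.00000000 - 9.86825018 = 1.6072


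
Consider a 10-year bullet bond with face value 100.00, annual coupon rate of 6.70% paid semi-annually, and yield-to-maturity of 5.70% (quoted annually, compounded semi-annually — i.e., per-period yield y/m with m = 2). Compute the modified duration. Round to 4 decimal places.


Coupon per period c = face * coupon_rate / m = 3.350000
Periods per year m = 2; per-period yield y/m = 0.028500
Number of cashflows N = 20
Cashflows (t years, CF_t, discount factor 1/(1+y/m)^(m*t), PV):
  t = 0.5000: CF_t = 3.350000, DF = 0.972290, PV = 3.257171
  t = 1.0000: CF_t = 3.350000, DF = 0.945347, PV = 3.166914
  t = 1.5000: CF_t = 3.350000, DF = 0.919152, PV = 3.079158
  t = 2.0000: CF_t = 3.350000, DF = 0.893682, PV = 2.993833
  t = 2.5000: CF_t = 3.350000, DF = 0.868917, PV = 2.910873
  t = 3.0000: CF_t = 3.350000, DF = 0.844840, PV = 2.830212
  t = 3.5000: CF_t = 3.350000, DF = 0.821429, PV = 2.751786
  t = 4.0000: CF_t = 3.350000, DF = 0.798667, PV = 2.675534
  t = 4.5000: CF_t = 3.350000, DF = 0.776536, PV = 2.601394
  t = 5.0000: CF_t = 3.350000, DF = 0.755018, PV = 2.529309
  t = 5.5000: CF_t = 3.350000, DF = 0.734096, PV = 2.459221
  t = 6.0000: CF_t = 3.350000, DF = 0.713754, PV = 2.391075
  t = 6.5000: CF_t = 3.350000, DF = 0.693976, PV = 2.324818
  t = 7.0000: CF_t = 3.350000, DF = 0.674745, PV = 2.260397
  t = 7.5000: CF_t = 3.350000, DF = 0.656048, PV = 2.197761
  t = 8.0000: CF_t = 3.350000, DF = 0.637869, PV = 2.136860
  t = 8.5000: CF_t = 3.350000, DF = 0.620193, PV = 2.077647
  t = 9.0000: CF_t = 3.350000, DF = 0.603007, PV = 2.020075
  t = 9.5000: CF_t = 3.350000, DF = 0.586298, PV = 1.964098
  t = 10.0000: CF_t = 103.350000, DF = 0.570051, PV = 58.914821
Price P = sum_t PV_t = 107.542956
First compute Macaulay numerator sum_t t * PV_t:
  t * PV_t at t = 0.5000: 1.628585
  t * PV_t at t = 1.0000: 3.166914
  t * PV_t at t = 1.5000: 4.618736
  t * PV_t at t = 2.0000: 5.987667
  t * PV_t at t = 2.5000: 7.277184
  t * PV_t at t = 3.0000: 8.490637
  t * PV_t at t = 3.5000: 9.631253
  t * PV_t at t = 4.0000: 10.702135
  t * PV_t at t = 4.5000: 11.706273
  t * PV_t at t = 5.0000: 12.646544
  t * PV_t at t = 5.5000: 13.525715
  t * PV_t at t = 6.0000: 14.346452
  t * PV_t at t = 6.5000: 15.111317
  t * PV_t at t = 7.0000: 15.822777
  t * PV_t at t = 7.5000: 16.483204
  t * PV_t at t = 8.0000: 17.094880
  t * PV_t at t = 8.5000: 17.660000
  t * PV_t at t = 9.0000: 18.180674
  t * PV_t at t = 9.5000: 18.658932
  t * PV_t at t = 10.0000: 589.148207
Macaulay duration D = 811.888086 / 107.542956 = 7.549431
Modified duration = D / (1 + y/m) = 7.549431 / (1 + 0.028500) = 7.340234

Answer: Modified duration = 7.3402


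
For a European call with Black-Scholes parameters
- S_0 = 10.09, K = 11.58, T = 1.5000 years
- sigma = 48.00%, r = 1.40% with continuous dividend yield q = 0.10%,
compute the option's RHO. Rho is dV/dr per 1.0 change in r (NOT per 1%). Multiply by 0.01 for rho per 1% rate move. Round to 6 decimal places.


d1 = 0.0928175660; d2 = -0.4950599722
phi(d1) = 0.3972275123; exp(-qT) = 0.9985011244; exp(-rT) = 0.9792189646
N(d2) = 0.3102788938
Rho = K*T*exp(-rT)*N(d2) = 11.5800 * 1.5000 * 0.9792189646 * 0.3102788938 = 5.277544

Answer: Rho = 5.277544


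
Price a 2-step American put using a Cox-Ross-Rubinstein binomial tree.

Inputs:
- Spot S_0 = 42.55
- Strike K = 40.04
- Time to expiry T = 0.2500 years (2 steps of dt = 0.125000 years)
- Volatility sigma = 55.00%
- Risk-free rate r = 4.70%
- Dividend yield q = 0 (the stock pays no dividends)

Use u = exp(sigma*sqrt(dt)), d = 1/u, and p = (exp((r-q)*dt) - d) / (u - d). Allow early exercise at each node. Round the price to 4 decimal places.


dt = T/N = 0.125000
u = exp(sigma*sqrt(dt)) = 1.214648; d = 1/u = 0.823284
p = (exp((r-q)*dt) - d) / (u - d) = 0.466595
Discount per step: exp(-r*dt) = 0.994142
Stock lattice S(k, i) with i counting down-moves:
  k=0: S(0,0) = 42.5500
  k=1: S(1,0) = 51.6833; S(1,1) = 35.0307
  k=2: S(2,0) = 62.7770; S(2,1) = 42.5500; S(2,2) = 28.8402
Terminal payoffs V(N, i) = max(K - S_T, 0):
  V(2,0) = 0.000000; V(2,1) = 0.000000; V(2,2) = 11.199775
Backward induction: V(k, i) = exp(-r*dt) * [p * V(k+1, i) + (1-p) * V(k+1, i+1)]; then take max(V_cont, immediate exercise) for American.
  V(1,0) = exp(-r*dt) * [p*0.000000 + (1-p)*0.000000] = 0.000000; exercise = 0.000000; V(1,0) = max -> 0.000000
  V(1,1) = exp(-r*dt) * [p*0.000000 + (1-p)*11.199775] = 5.939024; exercise = 5.009277; V(1,1) = max -> 5.939024
  V(0,0) = exp(-r*dt) * [p*0.000000 + (1-p)*5.939024] = 3.149349; exercise = 0.000000; V(0,0) = max -> 3.149349

Answer: Price = V(0,0) = 3.1493


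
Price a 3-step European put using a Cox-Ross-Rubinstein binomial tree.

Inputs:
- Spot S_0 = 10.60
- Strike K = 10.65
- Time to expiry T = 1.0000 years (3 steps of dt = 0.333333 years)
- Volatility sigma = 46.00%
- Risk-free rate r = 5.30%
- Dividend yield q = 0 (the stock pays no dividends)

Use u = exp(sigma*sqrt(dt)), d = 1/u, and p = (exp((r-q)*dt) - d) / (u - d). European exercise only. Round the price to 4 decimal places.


Answer: Price = V(0,0) = 1.7943

Derivation:
dt = T/N = 0.333333
u = exp(sigma*sqrt(dt)) = 1.304189; d = 1/u = 0.766760
p = (exp((r-q)*dt) - d) / (u - d) = 0.467157
Discount per step: exp(-r*dt) = 0.982488
Stock lattice S(k, i) with i counting down-moves:
  k=0: S(0,0) = 10.6000
  k=1: S(1,0) = 13.8244; S(1,1) = 8.1277
  k=2: S(2,0) = 18.0296; S(2,1) = 10.6000; S(2,2) = 6.2320
  k=3: S(3,0) = 23.5140; S(3,1) = 13.8244; S(3,2) = 8.1277; S(3,3) = 4.7784
Terminal payoffs V(N, i) = max(K - S_T, 0):
  V(3,0) = 0.000000; V(3,1) = 0.000000; V(3,2) = 2.522341; V(3,3) = 5.871577
Backward induction: V(k, i) = exp(-r*dt) * [p * V(k+1, i) + (1-p) * V(k+1, i+1)].
  V(2,0) = exp(-r*dt) * [p*0.000000 + (1-p)*0.000000] = 0.000000
  V(2,1) = exp(-r*dt) * [p*0.000000 + (1-p)*2.522341] = 1.320476
  V(2,2) = exp(-r*dt) * [p*2.522341 + (1-p)*5.871577] = 4.231537
  V(1,0) = exp(-r*dt) * [p*0.000000 + (1-p)*1.320476] = 0.691286
  V(1,1) = exp(-r*dt) * [p*1.320476 + (1-p)*4.231537] = 2.821328
  V(0,0) = exp(-r*dt) * [p*0.691286 + (1-p)*2.821328] = 1.794283


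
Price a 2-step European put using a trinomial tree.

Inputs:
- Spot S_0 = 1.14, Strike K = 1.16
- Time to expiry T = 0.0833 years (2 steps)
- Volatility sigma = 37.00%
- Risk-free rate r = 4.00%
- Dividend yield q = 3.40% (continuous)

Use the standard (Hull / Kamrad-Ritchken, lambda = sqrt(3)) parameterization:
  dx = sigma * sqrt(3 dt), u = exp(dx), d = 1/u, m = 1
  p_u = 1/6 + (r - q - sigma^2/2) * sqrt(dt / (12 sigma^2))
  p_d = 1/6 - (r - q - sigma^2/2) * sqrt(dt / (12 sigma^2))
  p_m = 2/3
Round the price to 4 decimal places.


Answer: Price = V(0,0) = 0.0562

Derivation:
dt = T/N = 0.041650; dx = sigma*sqrt(3*dt) = 0.130789
u = exp(dx) = 1.139727; d = 1/u = 0.877403
p_u = 0.156723, p_m = 0.666667, p_d = 0.176610
Discount per step: exp(-r*dt) = 0.998335
Stock lattice S(k, j) with j the centered position index:
  k=0: S(0,+0) = 1.1400
  k=1: S(1,-1) = 1.0002; S(1,+0) = 1.1400; S(1,+1) = 1.2993
  k=2: S(2,-2) = 0.8776; S(2,-1) = 1.0002; S(2,+0) = 1.1400; S(2,+1) = 1.2993; S(2,+2) = 1.4808
Terminal payoffs V(N, j) = max(K - S_T, 0):
  V(2,-2) = 0.282386; V(2,-1) = 0.159760; V(2,+0) = 0.020000; V(2,+1) = 0.000000; V(2,+2) = 0.000000
Backward induction: V(k, j) = exp(-r*dt) * [p_u * V(k+1, j+1) + p_m * V(k+1, j) + p_d * V(k+1, j-1)]
  V(1,-1) = exp(-r*dt) * [p_u*0.020000 + p_m*0.159760 + p_d*0.282386] = 0.159248
  V(1,+0) = exp(-r*dt) * [p_u*0.000000 + p_m*0.020000 + p_d*0.159760] = 0.041479
  V(1,+1) = exp(-r*dt) * [p_u*0.000000 + p_m*0.000000 + p_d*0.020000] = 0.003526
  V(0,+0) = exp(-r*dt) * [p_u*0.003526 + p_m*0.041479 + p_d*0.159248] = 0.056237


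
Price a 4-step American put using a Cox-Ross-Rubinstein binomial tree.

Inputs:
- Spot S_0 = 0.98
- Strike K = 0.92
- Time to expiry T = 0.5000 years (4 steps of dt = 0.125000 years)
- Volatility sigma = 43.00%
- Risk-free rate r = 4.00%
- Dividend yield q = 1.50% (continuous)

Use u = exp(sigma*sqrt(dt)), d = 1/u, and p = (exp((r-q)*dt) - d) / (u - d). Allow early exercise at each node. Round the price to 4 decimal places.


dt = T/N = 0.125000
u = exp(sigma*sqrt(dt)) = 1.164193; d = 1/u = 0.858964
p = (exp((r-q)*dt) - d) / (u - d) = 0.472320
Discount per step: exp(-r*dt) = 0.995012
Stock lattice S(k, i) with i counting down-moves:
  k=0: S(0,0) = 0.9800
  k=1: S(1,0) = 1.1409; S(1,1) = 0.8418
  k=2: S(2,0) = 1.3282; S(2,1) = 0.9800; S(2,2) = 0.7231
  k=3: S(3,0) = 1.5463; S(3,1) = 1.1409; S(3,2) = 0.8418; S(3,3) = 0.6211
  k=4: S(4,0) = 1.8002; S(4,1) = 1.3282; S(4,2) = 0.9800; S(4,3) = 0.7231; S(4,4) = 0.5335
Terminal payoffs V(N, i) = max(K - S_T, 0):
  V(4,0) = 0.000000; V(4,1) = 0.000000; V(4,2) = 0.000000; V(4,3) = 0.196937; V(4,4) = 0.386510
Backward induction: V(k, i) = exp(-r*dt) * [p * V(k+1, i) + (1-p) * V(k+1, i+1)]; then take max(V_cont, immediate exercise) for American.
  V(3,0) = exp(-r*dt) * [p*0.000000 + (1-p)*0.000000] = 0.000000; exercise = 0.000000; V(3,0) = max -> 0.000000
  V(3,1) = exp(-r*dt) * [p*0.000000 + (1-p)*0.000000] = 0.000000; exercise = 0.000000; V(3,1) = max -> 0.000000
  V(3,2) = exp(-r*dt) * [p*0.000000 + (1-p)*0.196937] = 0.103401; exercise = 0.078215; V(3,2) = max -> 0.103401
  V(3,3) = exp(-r*dt) * [p*0.196937 + (1-p)*0.386510] = 0.295489; exercise = 0.298915; V(3,3) = max -> 0.298915
  V(2,0) = exp(-r*dt) * [p*0.000000 + (1-p)*0.000000] = 0.000000; exercise = 0.000000; V(2,0) = max -> 0.000000
  V(2,1) = exp(-r*dt) * [p*0.000000 + (1-p)*0.103401] = 0.054291; exercise = 0.000000; V(2,1) = max -> 0.054291
  V(2,2) = exp(-r*dt) * [p*0.103401 + (1-p)*0.298915] = 0.205539; exercise = 0.196937; V(2,2) = max -> 0.205539
  V(1,0) = exp(-r*dt) * [p*0.000000 + (1-p)*0.054291] = 0.028505; exercise = 0.000000; V(1,0) = max -> 0.028505
  V(1,1) = exp(-r*dt) * [p*0.054291 + (1-p)*0.205539] = 0.133433; exercise = 0.078215; V(1,1) = max -> 0.133433
  V(0,0) = exp(-r*dt) * [p*0.028505 + (1-p)*0.133433] = 0.083455; exercise = 0.000000; V(0,0) = max -> 0.083455

Answer: Price = V(0,0) = 0.0835


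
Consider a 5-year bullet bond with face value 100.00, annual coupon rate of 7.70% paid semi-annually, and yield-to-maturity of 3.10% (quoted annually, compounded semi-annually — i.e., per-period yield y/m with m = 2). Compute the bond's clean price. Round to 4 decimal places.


Answer: Price = 121.1549

Derivation:
Coupon per period c = face * coupon_rate / m = 3.850000
Periods per year m = 2; per-period yield y/m = 0.015500
Number of cashflows N = 10
Cashflows (t years, CF_t, discount factor 1/(1+y/m)^(m*t), PV):
  t = 0.5000: CF_t = 3.850000, DF = 0.984737, PV = 3.791236
  t = 1.0000: CF_t = 3.850000, DF = 0.969706, PV = 3.733369
  t = 1.5000: CF_t = 3.850000, DF = 0.954905, PV = 3.676385
  t = 2.0000: CF_t = 3.850000, DF = 0.940330, PV = 3.620270
  t = 2.5000: CF_t = 3.850000, DF = 0.925977, PV = 3.565013
  t = 3.0000: CF_t = 3.850000, DF = 0.911844, PV = 3.510599
  t = 3.5000: CF_t = 3.850000, DF = 0.897926, PV = 3.457015
  t = 4.0000: CF_t = 3.850000, DF = 0.884220, PV = 3.404249
  t = 4.5000: CF_t = 3.850000, DF = 0.870724, PV = 3.352288
  t = 5.0000: CF_t = 103.850000, DF = 0.857434, PV = 89.044525
Price P = sum_t PV_t = 121.154948


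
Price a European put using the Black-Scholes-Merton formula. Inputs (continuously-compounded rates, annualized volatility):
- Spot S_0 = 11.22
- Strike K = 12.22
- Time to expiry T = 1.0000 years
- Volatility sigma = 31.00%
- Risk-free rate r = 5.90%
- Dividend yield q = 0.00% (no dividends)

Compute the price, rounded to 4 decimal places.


Answer: Price = 1.5555

Derivation:
d1 = (ln(S/K) + (r - q + 0.5*sigma^2) * T) / (sigma * sqrt(T)) = 0.06991596
d2 = d1 - sigma * sqrt(T) = -0.24008404
exp(-rT) = 0.94270677; exp(-qT) = 1.00000000
P = K * exp(-rT) * N(-d2) - S_0 * exp(-qT) * N(-d1)
N(-d1) = 0.47213028; N(-d2) = 0.59486745
P = 12.2200 * 0.94270677 * 0.59486745 - 11.2200 * 1.00000000 * 0.47213028 = 1.5555


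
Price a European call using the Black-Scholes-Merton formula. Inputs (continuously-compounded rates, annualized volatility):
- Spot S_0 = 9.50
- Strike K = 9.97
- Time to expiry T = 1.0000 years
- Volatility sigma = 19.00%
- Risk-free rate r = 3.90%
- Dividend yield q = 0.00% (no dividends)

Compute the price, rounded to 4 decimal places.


Answer: Price = 0.6789

Derivation:
d1 = (ln(S/K) + (r - q + 0.5*sigma^2) * T) / (sigma * sqrt(T)) = 0.04611166
d2 = d1 - sigma * sqrt(T) = -0.14388834
exp(-rT) = 0.96175071; exp(-qT) = 1.00000000
C = S_0 * exp(-qT) * N(d1) - K * exp(-rT) * N(d2)
N(d1) = 0.51838937; N(d2) = 0.44279432
C = 9.5000 * 1.00000000 * 0.51838937 - 9.9700 * 0.96175071 * 0.44279432 = 0.6789


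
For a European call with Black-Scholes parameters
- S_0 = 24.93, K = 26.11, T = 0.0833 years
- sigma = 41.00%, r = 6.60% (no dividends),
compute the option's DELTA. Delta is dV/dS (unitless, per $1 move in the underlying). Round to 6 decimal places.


d1 = -0.2851891077; d2 = -0.4035222392
phi(d1) = 0.3830441789; exp(-qT) = 1.0000000000; exp(-rT) = 0.9945172852
N(d1) = 0.3877496324
Delta = exp(-qT) * N(d1) = 1.0000000000 * 0.3877496324 = 0.387750

Answer: Delta = 0.387750


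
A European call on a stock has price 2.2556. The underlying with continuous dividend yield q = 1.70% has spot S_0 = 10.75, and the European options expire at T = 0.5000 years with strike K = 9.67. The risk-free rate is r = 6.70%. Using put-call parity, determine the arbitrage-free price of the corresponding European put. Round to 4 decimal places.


Answer: Put price = 0.9480

Derivation:
Put-call parity: C - P = S_0 * exp(-qT) - K * exp(-rT).
S_0 * exp(-qT) = 10.7500 * 0.99153602 = 10.65901225
K * exp(-rT) = 9.6700 * 0.96705491 = 9.35142099
P = C - S*exp(-qT) + K*exp(-rT)
P = 2.2556 - 10.65901225 + 9.35142099 = 0.9480


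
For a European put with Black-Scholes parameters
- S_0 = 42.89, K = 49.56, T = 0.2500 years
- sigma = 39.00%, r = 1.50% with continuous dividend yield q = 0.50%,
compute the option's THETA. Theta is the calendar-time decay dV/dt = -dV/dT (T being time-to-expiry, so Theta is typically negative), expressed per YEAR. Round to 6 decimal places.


d1 = -0.6309377345; d2 = -0.8259377345
phi(d1) = 0.3269396291; exp(-qT) = 0.9987507809; exp(-rT) = 0.9962570225
Theta = -S*exp(-qT)*phi(d1)*sigma/(2*sqrt(T)) + r*K*exp(-rT)*N(-d2) - q*S*exp(-qT)*N(-d1)
N(-d1) = 0.7359593811; N(-d2) = 0.7955802931; sqrt(T) = 0.5000000000
Term 1 = -42.8900 * 0.9987507809 * 0.3269396291 * 0.3900 / (2 * 0.5000000000) = -5.4619202006
Term 2 = 0.0150 * 49.5600 * 0.9962570225 * 0.7955802931 = 0.5892206643
Term 3 = -0.0050 * 42.8900 * 0.9987507809 * 0.7359593811 = -0.1576293294
Theta = -5.4619202006 + (0.5892206643) + (-0.1576293294) = -5.030329

Answer: Theta = -5.030329


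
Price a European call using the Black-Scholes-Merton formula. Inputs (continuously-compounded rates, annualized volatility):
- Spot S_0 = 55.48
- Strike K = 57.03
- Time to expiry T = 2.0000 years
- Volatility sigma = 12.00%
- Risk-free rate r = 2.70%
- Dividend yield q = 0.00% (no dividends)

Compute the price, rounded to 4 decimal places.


Answer: Price = 4.4714

Derivation:
d1 = (ln(S/K) + (r - q + 0.5*sigma^2) * T) / (sigma * sqrt(T)) = 0.24068236
d2 = d1 - sigma * sqrt(T) = 0.07097673
exp(-rT) = 0.94743211; exp(-qT) = 1.00000000
C = S_0 * exp(-qT) * N(d1) - K * exp(-rT) * N(d2)
N(d1) = 0.59509934; N(d2) = 0.52829186
C = 55.4800 * 1.00000000 * 0.59509934 - 57.0300 * 0.94743211 * 0.52829186 = 4.4714


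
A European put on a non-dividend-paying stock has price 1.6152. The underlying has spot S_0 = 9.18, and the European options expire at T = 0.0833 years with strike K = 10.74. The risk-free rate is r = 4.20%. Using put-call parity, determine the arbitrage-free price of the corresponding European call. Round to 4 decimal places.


Put-call parity: C - P = S_0 * exp(-qT) - K * exp(-rT).
S_0 * exp(-qT) = 9.1800 * 1.00000000 = 9.18000000
K * exp(-rT) = 10.7400 * 0.99650751 = 10.70249069
C = P + S*exp(-qT) - K*exp(-rT)
C = 1.6152 + 9.18000000 - 10.70249069 = 0.0927

Answer: Call price = 0.0927


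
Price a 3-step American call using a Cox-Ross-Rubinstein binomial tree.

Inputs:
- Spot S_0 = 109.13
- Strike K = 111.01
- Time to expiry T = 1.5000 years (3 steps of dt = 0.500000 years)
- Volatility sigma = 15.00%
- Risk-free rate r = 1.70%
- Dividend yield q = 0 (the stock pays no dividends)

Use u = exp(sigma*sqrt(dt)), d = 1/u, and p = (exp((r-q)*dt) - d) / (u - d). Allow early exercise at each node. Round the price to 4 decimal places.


dt = T/N = 0.500000
u = exp(sigma*sqrt(dt)) = 1.111895; d = 1/u = 0.899365
p = (exp((r-q)*dt) - d) / (u - d) = 0.513673
Discount per step: exp(-r*dt) = 0.991536
Stock lattice S(k, i) with i counting down-moves:
  k=0: S(0,0) = 109.1300
  k=1: S(1,0) = 121.3411; S(1,1) = 98.1477
  k=2: S(2,0) = 134.9186; S(2,1) = 109.1300; S(2,2) = 88.2707
  k=3: S(3,0) = 150.0154; S(3,1) = 121.3411; S(3,2) = 98.1477; S(3,3) = 79.3876
Terminal payoffs V(N, i) = max(S_T - K, 0):
  V(3,0) = 39.005389; V(3,1) = 10.331132; V(3,2) = 0.000000; V(3,3) = 0.000000
Backward induction: V(k, i) = exp(-r*dt) * [p * V(k+1, i) + (1-p) * V(k+1, i+1)]; then take max(V_cont, immediate exercise) for American.
  V(2,0) = exp(-r*dt) * [p*39.005389 + (1-p)*10.331132] = 24.848218; exercise = 23.908631; V(2,0) = max -> 24.848218
  V(2,1) = exp(-r*dt) * [p*10.331132 + (1-p)*0.000000] = 5.261908; exercise = 0.000000; V(2,1) = max -> 5.261908
  V(2,2) = exp(-r*dt) * [p*0.000000 + (1-p)*0.000000] = 0.000000; exercise = 0.000000; V(2,2) = max -> 0.000000
  V(1,0) = exp(-r*dt) * [p*24.848218 + (1-p)*5.261908] = 15.193177; exercise = 10.331132; V(1,0) = max -> 15.193177
  V(1,1) = exp(-r*dt) * [p*5.261908 + (1-p)*0.000000] = 2.680024; exercise = 0.000000; V(1,1) = max -> 2.680024
  V(0,0) = exp(-r*dt) * [p*15.193177 + (1-p)*2.680024] = 9.030607; exercise = 0.000000; V(0,0) = max -> 9.030607

Answer: Price = V(0,0) = 9.0306


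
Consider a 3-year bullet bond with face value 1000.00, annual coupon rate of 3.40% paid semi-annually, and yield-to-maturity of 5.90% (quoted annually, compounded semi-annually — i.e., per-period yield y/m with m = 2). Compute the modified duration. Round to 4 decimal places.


Coupon per period c = face * coupon_rate / m = 17.000000
Periods per year m = 2; per-period yield y/m = 0.029500
Number of cashflows N = 6
Cashflows (t years, CF_t, discount factor 1/(1+y/m)^(m*t), PV):
  t = 0.5000: CF_t = 17.000000, DF = 0.971345, PV = 16.512870
  t = 1.0000: CF_t = 17.000000, DF = 0.943512, PV = 16.039699
  t = 1.5000: CF_t = 17.000000, DF = 0.916476, PV = 15.580087
  t = 2.0000: CF_t = 17.000000, DF = 0.890214, PV = 15.133644
  t = 2.5000: CF_t = 17.000000, DF = 0.864706, PV = 14.699994
  t = 3.0000: CF_t = 1017.000000, DF = 0.839928, PV = 854.206452
Price P = sum_t PV_t = 932.172746
First compute Macaulay numerator sum_t t * PV_t:
  t * PV_t at t = 0.5000: 8.256435
  t * PV_t at t = 1.0000: 16.039699
  t * PV_t at t = 1.5000: 23.370130
  t * PV_t at t = 2.0000: 30.267288
  t * PV_t at t = 2.5000: 36.749986
  t * PV_t at t = 3.0000: 2562.619355
Macaulay duration D = 2677.302893 / 932.172746 = 2.872110
Modified duration = D / (1 + y/m) = 2.872110 / (1 + 0.029500) = 2.789811

Answer: Modified duration = 2.7898


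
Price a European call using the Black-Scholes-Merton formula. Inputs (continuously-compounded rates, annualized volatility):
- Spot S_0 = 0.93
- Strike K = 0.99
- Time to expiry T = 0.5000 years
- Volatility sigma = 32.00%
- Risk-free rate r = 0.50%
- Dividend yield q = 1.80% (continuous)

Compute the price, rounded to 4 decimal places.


d1 = (ln(S/K) + (r - q + 0.5*sigma^2) * T) / (sigma * sqrt(T)) = -0.19189268
d2 = d1 - sigma * sqrt(T) = -0.41816685
exp(-rT) = 0.99750312; exp(-qT) = 0.99104038
C = S_0 * exp(-qT) * N(d1) - K * exp(-rT) * N(d2)
N(d1) = 0.42391314; N(d2) = 0.33791257
C = 0.9300 * 0.99104038 * 0.42391314 - 0.9900 * 0.99750312 * 0.33791257 = 0.0570

Answer: Price = 0.0570


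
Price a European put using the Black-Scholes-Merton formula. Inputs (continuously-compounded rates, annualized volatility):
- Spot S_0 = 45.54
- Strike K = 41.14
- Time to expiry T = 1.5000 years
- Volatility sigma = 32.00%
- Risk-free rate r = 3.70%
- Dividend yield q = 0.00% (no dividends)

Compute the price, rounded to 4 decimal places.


d1 = (ln(S/K) + (r - q + 0.5*sigma^2) * T) / (sigma * sqrt(T)) = 0.59683394
d2 = d1 - sigma * sqrt(T) = 0.20491558
exp(-rT) = 0.94601202; exp(-qT) = 1.00000000
P = K * exp(-rT) * N(-d2) - S_0 * exp(-qT) * N(-d1)
N(-d1) = 0.27530913; N(-d2) = 0.41881904
P = 41.1400 * 0.94601202 * 0.41881904 - 45.5400 * 1.00000000 * 0.27530913 = 3.7624

Answer: Price = 3.7624


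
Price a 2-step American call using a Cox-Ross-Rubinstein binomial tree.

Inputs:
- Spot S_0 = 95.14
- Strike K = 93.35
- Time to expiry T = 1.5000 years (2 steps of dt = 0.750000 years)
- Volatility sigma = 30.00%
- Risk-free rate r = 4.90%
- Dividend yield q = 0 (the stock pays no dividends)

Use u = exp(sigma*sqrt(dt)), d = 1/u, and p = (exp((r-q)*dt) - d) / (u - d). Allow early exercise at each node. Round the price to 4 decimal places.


Answer: Price = V(0,0) = 16.7196

Derivation:
dt = T/N = 0.750000
u = exp(sigma*sqrt(dt)) = 1.296681; d = 1/u = 0.771200
p = (exp((r-q)*dt) - d) / (u - d) = 0.506648
Discount per step: exp(-r*dt) = 0.963917
Stock lattice S(k, i) with i counting down-moves:
  k=0: S(0,0) = 95.1400
  k=1: S(1,0) = 123.3662; S(1,1) = 73.3720
  k=2: S(2,0) = 159.9666; S(2,1) = 95.1400; S(2,2) = 56.5845
Terminal payoffs V(N, i) = max(S_T - K, 0):
  V(2,0) = 66.616550; V(2,1) = 1.790000; V(2,2) = 0.000000
Backward induction: V(k, i) = exp(-r*dt) * [p * V(k+1, i) + (1-p) * V(k+1, i+1)]; then take max(V_cont, immediate exercise) for American.
  V(1,0) = exp(-r*dt) * [p*66.616550 + (1-p)*1.790000] = 33.384533; exercise = 30.016193; V(1,0) = max -> 33.384533
  V(1,1) = exp(-r*dt) * [p*1.790000 + (1-p)*0.000000] = 0.874176; exercise = 0.000000; V(1,1) = max -> 0.874176
  V(0,0) = exp(-r*dt) * [p*33.384533 + (1-p)*0.874176] = 16.719606; exercise = 1.790000; V(0,0) = max -> 16.719606


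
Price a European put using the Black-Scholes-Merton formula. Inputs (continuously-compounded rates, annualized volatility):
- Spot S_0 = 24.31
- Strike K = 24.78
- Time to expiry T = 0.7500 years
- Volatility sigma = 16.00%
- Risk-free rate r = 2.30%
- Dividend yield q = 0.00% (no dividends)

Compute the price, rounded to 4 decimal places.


d1 = (ln(S/K) + (r - q + 0.5*sigma^2) * T) / (sigma * sqrt(T)) = 0.05557655
d2 = d1 - sigma * sqrt(T) = -0.08298752
exp(-rT) = 0.98289793; exp(-qT) = 1.00000000
P = K * exp(-rT) * N(-d2) - S_0 * exp(-qT) * N(-d1)
N(-d1) = 0.47783957; N(-d2) = 0.53306927
P = 24.7800 * 0.98289793 * 0.53306927 - 24.3100 * 1.00000000 * 0.47783957 = 1.3673

Answer: Price = 1.3673


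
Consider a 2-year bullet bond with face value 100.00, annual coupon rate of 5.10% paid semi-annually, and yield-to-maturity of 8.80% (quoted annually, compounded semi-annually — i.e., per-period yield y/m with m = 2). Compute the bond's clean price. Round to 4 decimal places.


Answer: Price = 93.3475

Derivation:
Coupon per period c = face * coupon_rate / m = 2.550000
Periods per year m = 2; per-period yield y/m = 0.044000
Number of cashflows N = 4
Cashflows (t years, CF_t, discount factor 1/(1+y/m)^(m*t), PV):
  t = 0.5000: CF_t = 2.550000, DF = 0.957854, PV = 2.442529
  t = 1.0000: CF_t = 2.550000, DF = 0.917485, PV = 2.339587
  t = 1.5000: CF_t = 2.550000, DF = 0.878817, PV = 2.240984
  t = 2.0000: CF_t = 102.550000, DF = 0.841779, PV = 86.324420
Price P = sum_t PV_t = 93.347519


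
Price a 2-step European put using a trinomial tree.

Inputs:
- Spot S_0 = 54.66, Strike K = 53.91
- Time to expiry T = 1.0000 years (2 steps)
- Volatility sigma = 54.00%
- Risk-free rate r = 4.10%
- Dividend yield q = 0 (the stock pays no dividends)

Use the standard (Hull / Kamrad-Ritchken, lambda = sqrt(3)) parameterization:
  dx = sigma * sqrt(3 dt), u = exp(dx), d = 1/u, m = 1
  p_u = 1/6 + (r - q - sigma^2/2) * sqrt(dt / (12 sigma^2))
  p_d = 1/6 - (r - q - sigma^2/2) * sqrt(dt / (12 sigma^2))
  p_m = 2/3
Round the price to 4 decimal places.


Answer: Price = V(0,0) = 8.3910

Derivation:
dt = T/N = 0.500000; dx = sigma*sqrt(3*dt) = 0.661362
u = exp(dx) = 1.937430; d = 1/u = 0.516148
p_u = 0.127051, p_m = 0.666667, p_d = 0.206282
Discount per step: exp(-r*dt) = 0.979709
Stock lattice S(k, j) with j the centered position index:
  k=0: S(0,+0) = 54.6600
  k=1: S(1,-1) = 28.2126; S(1,+0) = 54.6600; S(1,+1) = 105.8999
  k=2: S(2,-2) = 14.5619; S(2,-1) = 28.2126; S(2,+0) = 54.6600; S(2,+1) = 105.8999; S(2,+2) = 205.1736
Terminal payoffs V(N, j) = max(K - S_T, 0):
  V(2,-2) = 39.348112; V(2,-1) = 25.697364; V(2,+0) = 0.000000; V(2,+1) = 0.000000; V(2,+2) = 0.000000
Backward induction: V(k, j) = exp(-r*dt) * [p_u * V(k+1, j+1) + p_m * V(k+1, j) + p_d * V(k+1, j-1)]
  V(1,-1) = exp(-r*dt) * [p_u*0.000000 + p_m*25.697364 + p_d*39.348112] = 24.736056
  V(1,+0) = exp(-r*dt) * [p_u*0.000000 + p_m*0.000000 + p_d*25.697364] = 5.193338
  V(1,+1) = exp(-r*dt) * [p_u*0.000000 + p_m*0.000000 + p_d*0.000000] = 0.000000
  V(0,+0) = exp(-r*dt) * [p_u*0.000000 + p_m*5.193338 + p_d*24.736056] = 8.391034


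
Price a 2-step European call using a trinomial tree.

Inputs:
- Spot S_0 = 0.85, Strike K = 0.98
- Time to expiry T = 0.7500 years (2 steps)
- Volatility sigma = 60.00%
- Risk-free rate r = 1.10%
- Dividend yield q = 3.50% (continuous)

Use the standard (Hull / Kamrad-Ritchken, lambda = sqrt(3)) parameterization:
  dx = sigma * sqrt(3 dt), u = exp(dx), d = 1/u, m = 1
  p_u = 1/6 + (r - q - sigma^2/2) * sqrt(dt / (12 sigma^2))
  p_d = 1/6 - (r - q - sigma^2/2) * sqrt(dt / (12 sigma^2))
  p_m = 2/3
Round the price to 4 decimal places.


Answer: Price = V(0,0) = 0.1114

Derivation:
dt = T/N = 0.375000; dx = sigma*sqrt(3*dt) = 0.636396
u = exp(dx) = 1.889658; d = 1/u = 0.529196
p_u = 0.106563, p_m = 0.666667, p_d = 0.226771
Discount per step: exp(-r*dt) = 0.995883
Stock lattice S(k, j) with j the centered position index:
  k=0: S(0,+0) = 0.8500
  k=1: S(1,-1) = 0.4498; S(1,+0) = 0.8500; S(1,+1) = 1.6062
  k=2: S(2,-2) = 0.2380; S(2,-1) = 0.4498; S(2,+0) = 0.8500; S(2,+1) = 1.6062; S(2,+2) = 3.0352
Terminal payoffs V(N, j) = max(S_T - K, 0):
  V(2,-2) = 0.000000; V(2,-1) = 0.000000; V(2,+0) = 0.000000; V(2,+1) = 0.626210; V(2,+2) = 2.055188
Backward induction: V(k, j) = exp(-r*dt) * [p_u * V(k+1, j+1) + p_m * V(k+1, j) + p_d * V(k+1, j-1)]
  V(1,-1) = exp(-r*dt) * [p_u*0.000000 + p_m*0.000000 + p_d*0.000000] = 0.000000
  V(1,+0) = exp(-r*dt) * [p_u*0.626210 + p_m*0.000000 + p_d*0.000000] = 0.066456
  V(1,+1) = exp(-r*dt) * [p_u*2.055188 + p_m*0.626210 + p_d*0.000000] = 0.633859
  V(0,+0) = exp(-r*dt) * [p_u*0.633859 + p_m*0.066456 + p_d*0.000000] = 0.111389


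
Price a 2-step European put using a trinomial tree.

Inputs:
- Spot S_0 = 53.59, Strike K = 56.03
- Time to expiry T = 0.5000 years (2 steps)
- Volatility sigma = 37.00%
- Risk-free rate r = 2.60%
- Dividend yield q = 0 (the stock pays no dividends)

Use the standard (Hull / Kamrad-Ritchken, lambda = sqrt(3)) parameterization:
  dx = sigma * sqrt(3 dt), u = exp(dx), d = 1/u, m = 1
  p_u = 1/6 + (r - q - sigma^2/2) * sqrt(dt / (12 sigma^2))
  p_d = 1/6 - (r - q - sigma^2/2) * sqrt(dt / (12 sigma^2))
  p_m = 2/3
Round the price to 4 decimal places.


Answer: Price = V(0,0) = 6.2555

Derivation:
dt = T/N = 0.250000; dx = sigma*sqrt(3*dt) = 0.320429
u = exp(dx) = 1.377719; d = 1/u = 0.725837
p_u = 0.150107, p_m = 0.666667, p_d = 0.183226
Discount per step: exp(-r*dt) = 0.993521
Stock lattice S(k, j) with j the centered position index:
  k=0: S(0,+0) = 53.5900
  k=1: S(1,-1) = 38.8976; S(1,+0) = 53.5900; S(1,+1) = 73.8320
  k=2: S(2,-2) = 28.2333; S(2,-1) = 38.8976; S(2,+0) = 53.5900; S(2,+1) = 73.8320; S(2,+2) = 101.7197
Terminal payoffs V(N, j) = max(K - S_T, 0):
  V(2,-2) = 27.796656; V(2,-1) = 17.132379; V(2,+0) = 2.440000; V(2,+1) = 0.000000; V(2,+2) = 0.000000
Backward induction: V(k, j) = exp(-r*dt) * [p_u * V(k+1, j+1) + p_m * V(k+1, j) + p_d * V(k+1, j-1)]
  V(1,-1) = exp(-r*dt) * [p_u*2.440000 + p_m*17.132379 + p_d*27.796656] = 16.771560
  V(1,+0) = exp(-r*dt) * [p_u*0.000000 + p_m*2.440000 + p_d*17.132379] = 4.734895
  V(1,+1) = exp(-r*dt) * [p_u*0.000000 + p_m*0.000000 + p_d*2.440000] = 0.444176
  V(0,+0) = exp(-r*dt) * [p_u*0.444176 + p_m*4.734895 + p_d*16.771560] = 6.255471


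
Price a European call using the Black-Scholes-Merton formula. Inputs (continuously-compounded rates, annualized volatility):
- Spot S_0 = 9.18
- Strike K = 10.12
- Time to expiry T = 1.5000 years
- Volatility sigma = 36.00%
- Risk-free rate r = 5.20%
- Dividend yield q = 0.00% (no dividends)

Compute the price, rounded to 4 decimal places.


d1 = (ln(S/K) + (r - q + 0.5*sigma^2) * T) / (sigma * sqrt(T)) = 0.17625789
d2 = d1 - sigma * sqrt(T) = -0.26465026
exp(-rT) = 0.92496443; exp(-qT) = 1.00000000
C = S_0 * exp(-qT) * N(d1) - K * exp(-rT) * N(d2)
N(d1) = 0.56995433; N(d2) = 0.39563945
C = 9.1800 * 1.00000000 * 0.56995433 - 10.1200 * 0.92496443 * 0.39563945 = 1.5287

Answer: Price = 1.5287


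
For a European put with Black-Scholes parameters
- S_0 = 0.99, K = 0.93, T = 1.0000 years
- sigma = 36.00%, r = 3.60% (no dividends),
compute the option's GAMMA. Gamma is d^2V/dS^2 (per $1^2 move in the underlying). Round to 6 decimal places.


d1 = 0.4536676583; d2 = 0.0936676583
phi(d1) = 0.3599300020; exp(-qT) = 1.0000000000; exp(-rT) = 0.9646402935
Gamma = exp(-qT) * phi(d1) / (S * sigma * sqrt(T)) = 1.0000000000 * 0.3599300020 / (0.9900 * 0.3600 * 1.0000000000) = 1.009905

Answer: Gamma = 1.009905
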